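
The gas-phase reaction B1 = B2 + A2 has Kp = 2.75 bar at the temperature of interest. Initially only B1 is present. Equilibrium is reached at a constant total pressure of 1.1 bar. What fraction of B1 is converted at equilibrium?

Basis: 1 mol B1 initially; let X = conversion of B1. Extent ξ = X.
Mole table: n_B1 = 1 − X; n_B2 = X; n_A2 = X.
Total moles n_T = 1 + X.
With p_i = (n_i/n_T)P, Kp = p_B2 p_A2 / (p_B1).
Equating to 2.75 bar and solving on 0 < X < 1: X = 0.845.

X = 0.845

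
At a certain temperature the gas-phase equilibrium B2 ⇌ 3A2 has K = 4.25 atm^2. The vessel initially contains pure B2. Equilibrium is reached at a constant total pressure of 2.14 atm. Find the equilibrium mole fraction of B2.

y_B2 = 0.328

Let X = conversion of B2 (basis 1 mol B2); extent of reaction ξ = X.
Moles: n_B2 = 1 − X; n_A2 = 3X.
n_T = Σnᵢ = 1 + 2X.
Mole fractions y_i = n_i/n_T; K = p_A2^3 / (p_B2) with p_i = y_i·P.
Setting this equal to 4.25 atm^2 and taking the physical root (0 < X < 1) gives X = 0.406.
Then n_B2 = 0.594, n_T = 1.81, so y_B2 = 0.328.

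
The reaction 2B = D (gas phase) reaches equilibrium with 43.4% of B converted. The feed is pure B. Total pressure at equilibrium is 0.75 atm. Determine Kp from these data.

Take 1 mol B as basis and let X be its fractional conversion, so ξ = 0.5X.
At extent ξ: n_B = 1 − X; n_D = 0.5X.
n_T = Σnᵢ = 1 − 0.5X.
At X = 0.434: n_B = 0.566, n_D = 0.217, n_T = 0.783.
p_i = (n_i/n_T)·P. Kp = p_D / (p_B^2) = 0.707 atm^-1.

Kp = 0.707 atm^-1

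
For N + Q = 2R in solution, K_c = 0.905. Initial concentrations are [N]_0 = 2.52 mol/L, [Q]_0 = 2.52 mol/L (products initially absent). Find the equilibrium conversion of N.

Let X = conversion of N; extent ξ = 2.52·X mol/L.
Concentrations: [N] = 2.52 − 2.52X; [Q] = 2.52 − 2.52X; [R] = 5.04X.
K_c = [R]^2 / ([N] [Q]).
Equating to 0.905: the physical root is X = 0.322.

X = 0.322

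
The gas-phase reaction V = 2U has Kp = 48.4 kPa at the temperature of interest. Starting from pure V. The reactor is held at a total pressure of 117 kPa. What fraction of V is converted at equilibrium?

X = 0.306

Let X = conversion of V (basis 1 mol V); extent of reaction ξ = X.
Species balance: n_V = 1 − X; n_U = 2X.
Total moles n_T = 1 + X.
With p_i = (n_i/n_T)P, Kp = p_U^2 / (p_V).
This yields a degree-2 equation in X; solving on (0,1), X = 0.306.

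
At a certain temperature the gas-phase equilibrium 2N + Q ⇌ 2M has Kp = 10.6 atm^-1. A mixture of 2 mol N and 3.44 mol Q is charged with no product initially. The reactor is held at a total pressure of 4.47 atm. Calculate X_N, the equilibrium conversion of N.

Take 2 mol N as basis and let X be its fractional conversion, so ξ = X.
At extent ξ: n_N = 2 − 2X; n_Q = 3.44 − X; n_M = 2X.
Summing: n_T = 5.44 − X.
Mole fractions y_i = n_i/n_T; Kp = p_M^2 / (p_N^2 p_Q) with p_i = y_i·P.
Equating to 10.6 atm^-1 and solving on 0 < X < 1: X = 0.838.

X = 0.838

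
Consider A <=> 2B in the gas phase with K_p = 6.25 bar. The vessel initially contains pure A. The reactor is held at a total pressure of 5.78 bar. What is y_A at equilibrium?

Let X = conversion of A (basis 1 mol A); extent of reaction ξ = X.
Moles: n_A = 1 − X; n_B = 2X.
Total moles n_T = 1 + X.
With p_i = (n_i/n_T)P, K_p = p_B^2 / (p_A).
Substituting and setting equal to 6.25 bar gives a polynomial in X; the root in (0,1) is X = 0.461.
Then n_A = 0.539, n_T = 1.46, so y_A = 0.369.

y_A = 0.369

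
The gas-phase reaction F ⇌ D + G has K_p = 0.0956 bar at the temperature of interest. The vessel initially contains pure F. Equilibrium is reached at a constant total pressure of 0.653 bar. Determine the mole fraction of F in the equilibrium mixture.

y_F = 0.473

Let X = conversion of F (basis 1 mol F); extent of reaction ξ = X.
Mole table: n_F = 1 − X; n_D = X; n_G = X.
Total moles n_T = 1 + X.
With p_i = (n_i/n_T)P, K_p = p_D p_G / (p_F).
Substituting and setting equal to 0.0956 bar gives a polynomial in X; the root in (0,1) is X = 0.357.
Then n_F = 0.643, n_T = 1.36, so y_F = 0.473.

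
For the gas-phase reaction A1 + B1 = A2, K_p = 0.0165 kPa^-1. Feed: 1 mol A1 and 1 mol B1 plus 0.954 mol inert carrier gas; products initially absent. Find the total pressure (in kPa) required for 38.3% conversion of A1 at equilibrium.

P = 157 kPa

Let X = conversion of A1 (basis 1 mol A1); extent of reaction ξ = X.
At extent ξ: n_A1 = 1 − X; n_B1 = 1 − X; n_A2 = X; n_I = 0.954 (inert).
Total moles n_T = 2.95 − X.
K_p = p_A2 / (p_A1 p_B1) with p_i = (n_i/n_T)·P.
At X = 0.383: the mole-fraction product g(X) = Π y_i^ν_i = 2.587. Since K_p = g(X)·P^{-1}, P = (g/K_p)^(1/1) = (2.587/0.0165)^(1/1) = 157 kPa.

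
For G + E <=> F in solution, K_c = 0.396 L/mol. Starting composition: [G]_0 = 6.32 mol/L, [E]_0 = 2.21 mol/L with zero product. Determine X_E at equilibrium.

X = 0.658

Let X = conversion of E; extent ξ = 2.21·X mol/L.
Concentrations: [G] = 6.32 − 2.21X; [E] = 2.21 − 2.21X; [F] = 2.21X.
K_c = [F] / ([G] [E]).
Setting equal to 0.396 and solving for X on (0,1) gives X = 0.658.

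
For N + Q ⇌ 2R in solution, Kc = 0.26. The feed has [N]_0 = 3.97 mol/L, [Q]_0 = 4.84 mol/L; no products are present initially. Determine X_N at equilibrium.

Let X = conversion of N; extent ξ = 3.97·X mol/L.
Concentrations: [N] = 3.97 − 3.97X; [Q] = 4.84 − 3.97X; [R] = 7.94X.
Kc = [R]^2 / ([N] [Q]).
This equals 0.26 at X = 0.224 (the root in 0 < X < 1).

X = 0.224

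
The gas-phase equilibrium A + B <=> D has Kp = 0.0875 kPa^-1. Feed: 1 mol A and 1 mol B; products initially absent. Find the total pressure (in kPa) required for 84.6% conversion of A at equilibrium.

P = 470 kPa

Take 1 mol A as basis and let X be its fractional conversion, so ξ = X.
Moles: n_A = 1 − X; n_B = 1 − X; n_D = X.
Total moles n_T = 2 − X.
Kp = p_D / (p_A p_B) with p_i = (n_i/n_T)·P.
At X = 0.846: the mole-fraction product g(X) = Π y_i^ν_i = 41.17. Since Kp = g(X)·P^{-1}, P = (g/Kp)^(1/1) = (41.17/0.0875)^(1/1) = 470 kPa.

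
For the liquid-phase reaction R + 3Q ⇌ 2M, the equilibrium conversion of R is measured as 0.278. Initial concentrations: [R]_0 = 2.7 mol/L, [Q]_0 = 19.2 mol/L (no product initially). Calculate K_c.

K_c = 0.000237 (mol/L)^-2

Let X = conversion of R.
Concentrations: [R] = 2.7 − 2.7X; [Q] = 19.2 − 8.1X; [M] = 5.4X.
At X = 0.278: [R] = 1.95, [Q] = 16.9, [M] = 1.5.
K_c = [M]^2 / ([R] [Q]^3) = 0.000237 (mol/L)^-2.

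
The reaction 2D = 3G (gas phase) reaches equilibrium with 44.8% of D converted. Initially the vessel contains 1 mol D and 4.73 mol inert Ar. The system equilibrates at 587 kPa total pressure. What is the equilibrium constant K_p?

K_p = 98.2 kPa

Take 1 mol D as basis and let X be its fractional conversion, so ξ = 0.5X.
At extent ξ: n_D = 1 − X; n_G = 1.5X; n_I = 4.73 (inert).
Total moles n_T = 5.73 + 0.5X.
At X = 0.448: n_D = 0.552, n_G = 0.672, n_T = 5.95.
p_i = (n_i/n_T)·P. K_p = p_G^3 / (p_D^2) = 98.2 kPa.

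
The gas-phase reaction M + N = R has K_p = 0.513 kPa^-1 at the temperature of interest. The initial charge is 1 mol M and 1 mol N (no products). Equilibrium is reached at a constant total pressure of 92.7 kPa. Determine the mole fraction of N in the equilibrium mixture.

Let X = conversion of M (basis 1 mol M); extent of reaction ξ = X.
Mole table: n_M = 1 − X; n_N = 1 − X; n_R = X.
Total moles n_T = 2 − X.
Mole fractions y_i = n_i/n_T; K_p = p_R / (p_M p_N) with p_i = y_i·P.
This yields a degree-2 equation in X; solving on (0,1), X = 0.856.
Then n_N = 0.144, n_T = 1.14, so y_N = 0.125.

y_N = 0.125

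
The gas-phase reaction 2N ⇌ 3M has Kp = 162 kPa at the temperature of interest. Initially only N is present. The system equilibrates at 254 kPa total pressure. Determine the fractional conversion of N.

X = 0.424

Take 1 mol N as basis and let X be its fractional conversion, so ξ = 0.5X.
Moles: n_N = 1 − X; n_M = 1.5X.
n_T = Σnᵢ = 1 + 0.5X.
With p_i = (n_i/n_T)P, Kp = p_M^3 / (p_N^2).
Setting this equal to 162 kPa and taking the physical root (0 < X < 1) gives X = 0.424.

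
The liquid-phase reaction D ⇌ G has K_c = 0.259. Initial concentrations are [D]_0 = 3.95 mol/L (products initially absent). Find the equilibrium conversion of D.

Let X = conversion of D; extent ξ = 3.95·X mol/L.
Concentrations: [D] = 3.95 − 3.95X; [G] = 3.95X.
K_c = [G] / ([D]).
Equating to 0.259: the physical root is X = 0.206.

X = 0.206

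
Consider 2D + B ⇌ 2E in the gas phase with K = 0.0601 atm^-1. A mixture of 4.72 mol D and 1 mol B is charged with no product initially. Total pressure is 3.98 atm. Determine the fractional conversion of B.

Take 1 mol B as basis and let X be its fractional conversion, so ξ = X.
Species balance: n_D = 4.72 − 2X; n_B = 1 − X; n_E = 2X.
Total moles n_T = 5.72 − X.
y_i = n_i/n_T, p_i = y_i·P. K = p_E^2 / (p_D^2 p_B).
Substituting and setting equal to 0.0601 atm^-1 gives a polynomial in X; the root in (0,1) is X = 0.344.

X = 0.344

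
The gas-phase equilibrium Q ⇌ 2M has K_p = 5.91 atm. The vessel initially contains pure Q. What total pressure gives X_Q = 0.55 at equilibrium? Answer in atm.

P = 3.41 atm

Basis: 1 mol Q initially; let X = conversion of Q. Extent ξ = X.
Mole table: n_Q = 1 − X; n_M = 2X.
n_T = Σnᵢ = 1 + X.
K_p = p_M^2 / (p_Q) with p_i = (n_i/n_T)·P.
At X = 0.55: the mole-fraction product g(X) = Π y_i^ν_i = 1.735. Since K_p = g(X)·P^{1}, P = (K_p/g)^(1/1) = (5.91/1.735)^(1/1) = 3.41 atm.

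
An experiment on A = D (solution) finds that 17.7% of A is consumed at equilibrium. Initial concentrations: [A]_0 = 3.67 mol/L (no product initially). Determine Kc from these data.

Kc = 0.215

Let X = conversion of A.
Concentrations: [A] = 3.67 − 3.67X; [D] = 3.67X.
At X = 0.177: [A] = 3.02, [D] = 0.65.
Kc = [D] / ([A]) = 0.215.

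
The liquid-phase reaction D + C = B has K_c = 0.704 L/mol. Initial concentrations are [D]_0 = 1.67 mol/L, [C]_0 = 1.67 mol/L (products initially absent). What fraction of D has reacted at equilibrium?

X = 0.410

Let X = conversion of D; extent ξ = 1.67·X mol/L.
Concentrations: [D] = 1.67 − 1.67X; [C] = 1.67 − 1.67X; [B] = 1.67X.
K_c = [B] / ([D] [C]).
Solving K_c = 0.704 for X ∈ (0,1): X = 0.410.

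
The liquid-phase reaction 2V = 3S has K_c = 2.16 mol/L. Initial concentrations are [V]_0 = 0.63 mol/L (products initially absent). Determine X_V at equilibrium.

Let X = conversion of V; extent ξ = 0.63X/2 mol/L.
Concentrations: [V] = 0.63 − 0.63X; [S] = 0.945X.
K_c = [S]^3 / ([V]^2).
Solving K_c = 2.16 for X ∈ (0,1): X = 0.571.

X = 0.571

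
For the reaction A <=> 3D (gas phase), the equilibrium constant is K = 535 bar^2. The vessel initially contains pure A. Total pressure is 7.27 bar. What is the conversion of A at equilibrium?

Take 1 mol A as basis and let X be its fractional conversion, so ξ = X.
At extent ξ: n_A = 1 − X; n_D = 3X.
n_T = Σnᵢ = 1 + 2X.
With p_i = (n_i/n_T)P, K = p_D^3 / (p_A).
Equating to 535 bar^2 and solving on 0 < X < 1: X = 0.799.

X = 0.799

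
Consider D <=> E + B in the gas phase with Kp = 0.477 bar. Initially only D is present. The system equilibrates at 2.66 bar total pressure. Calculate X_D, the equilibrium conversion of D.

X = 0.390

Basis: 1 mol D initially; let X = conversion of D. Extent ξ = X.
At extent ξ: n_D = 1 − X; n_E = X; n_B = X.
Total moles n_T = 1 + X.
Mole fractions y_i = n_i/n_T; Kp = p_E p_B / (p_D) with p_i = y_i·P.
Equating to 0.477 bar and solving on 0 < X < 1: X = 0.390.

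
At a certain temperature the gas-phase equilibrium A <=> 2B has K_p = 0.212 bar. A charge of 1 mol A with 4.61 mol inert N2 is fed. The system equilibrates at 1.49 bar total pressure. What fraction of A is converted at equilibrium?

Take 1 mol A as basis and let X be its fractional conversion, so ξ = X.
Moles: n_A = 1 − X; n_B = 2X; n_I = 4.61 (inert).
Summing: n_T = 5.61 + X.
y_i = n_i/n_T, p_i = y_i·P. K_p = p_B^2 / (p_A).
Equating to 0.212 bar and solving on 0 < X < 1: X = 0.367.

X = 0.367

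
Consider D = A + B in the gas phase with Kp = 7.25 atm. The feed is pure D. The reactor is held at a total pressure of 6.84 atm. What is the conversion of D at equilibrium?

X = 0.717

Let X = conversion of D (basis 1 mol D); extent of reaction ξ = X.
Species balance: n_D = 1 − X; n_A = X; n_B = X.
n_T = Σnᵢ = 1 + X.
With p_i = (n_i/n_T)P, Kp = p_A p_B / (p_D).
This yields a degree-2 equation in X; solving on (0,1), X = 0.717.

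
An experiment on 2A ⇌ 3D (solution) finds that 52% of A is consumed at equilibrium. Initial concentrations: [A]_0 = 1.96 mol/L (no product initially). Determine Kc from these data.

Let X = conversion of A.
Concentrations: [A] = 1.96 − 1.96X; [D] = 2.94X.
At X = 0.52: [A] = 0.941, [D] = 1.53.
Kc = [D]^3 / ([A]^2) = 4.04 mol/L.

Kc = 4.04 mol/L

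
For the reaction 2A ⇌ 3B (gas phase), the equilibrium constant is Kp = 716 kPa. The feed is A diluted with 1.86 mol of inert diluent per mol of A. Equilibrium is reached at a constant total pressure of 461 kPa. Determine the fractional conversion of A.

Let X = conversion of A (basis 1 mol A); extent of reaction ξ = 0.5X.
Mole table: n_A = 1 − X; n_B = 1.5X; n_I = 1.86 (inert).
Total moles n_T = 2.86 + 0.5X.
With p_i = (n_i/n_T)P, Kp = p_B^3 / (p_A^2).
Equating to 716 kPa and solving on 0 < X < 1: X = 0.608.

X = 0.608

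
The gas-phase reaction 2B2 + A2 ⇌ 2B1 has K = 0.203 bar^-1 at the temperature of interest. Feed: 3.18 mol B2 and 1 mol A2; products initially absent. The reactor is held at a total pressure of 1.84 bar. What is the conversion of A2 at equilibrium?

Take 1 mol A2 as basis and let X be its fractional conversion, so ξ = X.
Moles: n_B2 = 3.18 − 2X; n_A2 = 1 − X; n_B1 = 2X.
Total moles n_T = 4.18 − X.
Mole fractions y_i = n_i/n_T; K = p_B1^2 / (p_B2^2 p_A2) with p_i = y_i·P.
This yields a degree-3 equation in X; solving on (0,1), X = 0.324.

X = 0.324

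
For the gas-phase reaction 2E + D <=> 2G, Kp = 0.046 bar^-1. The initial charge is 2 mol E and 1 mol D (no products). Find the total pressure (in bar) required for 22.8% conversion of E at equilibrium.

P = 6.81 bar

Basis: 2 mol E initially; let X = conversion of E. Extent ξ = X.
Moles: n_E = 2 − 2X; n_D = 1 − X; n_G = 2X.
Summing: n_T = 3 − X.
Kp = p_G^2 / (p_E^2 p_D) with p_i = (n_i/n_T)·P.
At X = 0.228: the mole-fraction product g(X) = Π y_i^ν_i = 0.3132. Since Kp = g(X)·P^{-1}, P = (g/Kp)^(1/1) = (0.3132/0.046)^(1/1) = 6.81 bar.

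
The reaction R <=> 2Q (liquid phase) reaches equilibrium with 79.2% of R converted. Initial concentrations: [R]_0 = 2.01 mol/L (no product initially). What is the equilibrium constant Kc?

Kc = 24.2 mol/L

Let X = conversion of R.
Concentrations: [R] = 2.01 − 2.01X; [Q] = 4.02X.
At X = 0.792: [R] = 0.418, [Q] = 3.18.
Kc = [Q]^2 / ([R]) = 24.2 mol/L.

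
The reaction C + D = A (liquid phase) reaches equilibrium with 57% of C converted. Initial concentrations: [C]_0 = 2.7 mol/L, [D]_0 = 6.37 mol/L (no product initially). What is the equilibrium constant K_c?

Let X = conversion of C.
Concentrations: [C] = 2.7 − 2.7X; [D] = 6.37 − 2.7X; [A] = 2.7X.
At X = 0.57: [C] = 1.16, [D] = 4.83, [A] = 1.54.
K_c = [A] / ([C] [D]) = 0.274 L/mol.

K_c = 0.274 L/mol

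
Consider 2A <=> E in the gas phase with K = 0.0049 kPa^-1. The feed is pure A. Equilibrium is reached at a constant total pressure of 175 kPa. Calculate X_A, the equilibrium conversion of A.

X = 0.525

Let X = conversion of A (basis 1 mol A); extent of reaction ξ = 0.5X.
Mole table: n_A = 1 − X; n_E = 0.5X.
n_T = Σnᵢ = 1 − 0.5X.
Mole fractions y_i = n_i/n_T; K = p_E / (p_A^2) with p_i = y_i·P.
Setting this equal to 0.0049 kPa^-1 and taking the physical root (0 < X < 1) gives X = 0.525.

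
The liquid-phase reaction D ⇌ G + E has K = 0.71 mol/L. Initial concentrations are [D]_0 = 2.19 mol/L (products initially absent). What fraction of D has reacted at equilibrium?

Let X = conversion of D; extent ξ = 2.19·X mol/L.
Concentrations: [D] = 2.19 − 2.19X; [G] = 2.19X; [E] = 2.19X.
K = [G] [E] / ([D]).
Equating to 0.71 mol/L: the physical root is X = 0.430.

X = 0.430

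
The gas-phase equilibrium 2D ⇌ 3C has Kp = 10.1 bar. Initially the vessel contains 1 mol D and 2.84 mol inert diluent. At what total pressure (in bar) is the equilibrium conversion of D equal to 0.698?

Basis: 1 mol D initially; let X = conversion of D. Extent ξ = 0.5X.
Species balance: n_D = 1 − X; n_C = 1.5X; n_I = 2.84 (inert).
n_T = Σnᵢ = 3.84 + 0.5X.
Kp = p_C^3 / (p_D^2) with p_i = (n_i/n_T)·P.
At X = 0.698: the mole-fraction product g(X) = Π y_i^ν_i = 3.004. Since Kp = g(X)·P^{1}, P = (Kp/g)^(1/1) = (10.1/3.004)^(1/1) = 3.36 bar.

P = 3.36 bar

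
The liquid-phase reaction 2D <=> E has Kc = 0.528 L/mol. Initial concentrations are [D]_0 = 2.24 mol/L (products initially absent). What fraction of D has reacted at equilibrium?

Let X = conversion of D; extent ξ = 2.24X/2 mol/L.
Concentrations: [D] = 2.24 − 2.24X; [E] = 1.12X.
Kc = [E] / ([D]^2).
Solving Kc = 0.528 for X ∈ (0,1): X = 0.528.

X = 0.528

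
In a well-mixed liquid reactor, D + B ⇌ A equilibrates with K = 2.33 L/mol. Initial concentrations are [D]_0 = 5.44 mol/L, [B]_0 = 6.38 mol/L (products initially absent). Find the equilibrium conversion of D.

Let X = conversion of D; extent ξ = 5.44·X mol/L.
Concentrations: [D] = 5.44 − 5.44X; [B] = 6.38 − 5.44X; [A] = 5.44X.
K = [A] / ([D] [B]).
Setting equal to 2.33 and solving for X on (0,1) gives X = 0.818.

X = 0.818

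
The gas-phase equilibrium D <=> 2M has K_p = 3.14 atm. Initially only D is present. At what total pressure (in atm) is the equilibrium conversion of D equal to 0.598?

P = 1.41 atm

Let X = conversion of D (basis 1 mol D); extent of reaction ξ = X.
Moles: n_D = 1 − X; n_M = 2X.
Summing: n_T = 1 + X.
K_p = p_M^2 / (p_D) with p_i = (n_i/n_T)·P.
At X = 0.598: the mole-fraction product g(X) = Π y_i^ν_i = 2.227. Since K_p = g(X)·P^{1}, P = (K_p/g)^(1/1) = (3.14/2.227)^(1/1) = 1.41 atm.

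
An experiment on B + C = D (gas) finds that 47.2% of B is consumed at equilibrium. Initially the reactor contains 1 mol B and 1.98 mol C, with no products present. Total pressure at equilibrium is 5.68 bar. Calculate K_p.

Let X = conversion of B (basis 1 mol B); extent of reaction ξ = X.
Moles: n_B = 1 − X; n_C = 1.98 − X; n_D = X.
Summing: n_T = 2.98 − X.
At X = 0.472: n_B = 0.528, n_C = 1.51, n_D = 0.472, n_T = 2.51.
p_i = (n_i/n_T)·P. K_p = p_D / (p_B p_C) = 0.262 bar^-1.

K_p = 0.262 bar^-1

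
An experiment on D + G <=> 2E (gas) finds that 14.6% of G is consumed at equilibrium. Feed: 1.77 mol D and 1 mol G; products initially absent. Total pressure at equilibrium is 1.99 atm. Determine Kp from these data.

Let X = conversion of G (basis 1 mol G); extent of reaction ξ = X.
At extent ξ: n_D = 1.77 − X; n_G = 1 − X; n_E = 2X.
n_T stays at 2.77 (no change in mole number).
At X = 0.146: n_D = 1.62, n_G = 0.854, n_E = 0.292, n_T = 2.77.
p_i = (n_i/n_T)·P. Kp = p_E^2 / (p_D p_G) = 0.0615.

Kp = 0.0615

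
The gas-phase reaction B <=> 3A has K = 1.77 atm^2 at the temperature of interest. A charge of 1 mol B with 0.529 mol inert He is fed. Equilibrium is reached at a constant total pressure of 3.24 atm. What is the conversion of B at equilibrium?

X = 0.269

Let X = conversion of B (basis 1 mol B); extent of reaction ξ = X.
At extent ξ: n_B = 1 − X; n_A = 3X; n_I = 0.529 (inert).
n_T = Σnᵢ = 1.53 + 2X.
With p_i = (n_i/n_T)P, K = p_A^3 / (p_B).
Setting this equal to 1.77 atm^2 and taking the physical root (0 < X < 1) gives X = 0.269.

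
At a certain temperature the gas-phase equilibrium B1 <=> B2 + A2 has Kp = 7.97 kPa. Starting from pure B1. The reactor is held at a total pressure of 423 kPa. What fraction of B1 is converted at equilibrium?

Basis: 1 mol B1 initially; let X = conversion of B1. Extent ξ = X.
Moles: n_B1 = 1 − X; n_B2 = X; n_A2 = X.
Summing: n_T = 1 + X.
Mole fractions y_i = n_i/n_T; Kp = p_B2 p_A2 / (p_B1) with p_i = y_i·P.
Equating to 7.97 kPa and solving on 0 < X < 1: X = 0.136.

X = 0.136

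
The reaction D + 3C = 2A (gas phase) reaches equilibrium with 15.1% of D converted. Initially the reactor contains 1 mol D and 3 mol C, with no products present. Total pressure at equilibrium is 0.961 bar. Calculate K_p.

Let X = conversion of D (basis 1 mol D); extent of reaction ξ = X.
Moles: n_D = 1 − X; n_C = 3 − 3X; n_A = 2X.
Summing: n_T = 4 − 2X.
At X = 0.151: n_D = 0.849, n_C = 2.55, n_A = 0.302, n_T = 3.7.
p_i = (n_i/n_T)·P. K_p = p_A^2 / (p_D p_C^3) = 0.0963 bar^-2.

K_p = 0.0963 bar^-2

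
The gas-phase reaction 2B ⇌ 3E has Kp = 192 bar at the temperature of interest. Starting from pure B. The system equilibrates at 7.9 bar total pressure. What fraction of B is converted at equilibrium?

X = 0.782

Let X = conversion of B (basis 1 mol B); extent of reaction ξ = 0.5X.
Moles: n_B = 1 − X; n_E = 1.5X.
Total moles n_T = 1 + 0.5X.
Mole fractions y_i = n_i/n_T; Kp = p_E^3 / (p_B^2) with p_i = y_i·P.
Setting this equal to 192 bar and taking the physical root (0 < X < 1) gives X = 0.782.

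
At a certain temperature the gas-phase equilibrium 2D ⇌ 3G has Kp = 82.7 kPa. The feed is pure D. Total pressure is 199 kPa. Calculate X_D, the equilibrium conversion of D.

X = 0.382

Basis: 1 mol D initially; let X = conversion of D. Extent ξ = 0.5X.
At extent ξ: n_D = 1 − X; n_G = 1.5X.
Summing: n_T = 1 + 0.5X.
Mole fractions y_i = n_i/n_T; Kp = p_G^3 / (p_D^2) with p_i = y_i·P.
This yields a degree-3 equation in X; solving on (0,1), X = 0.382.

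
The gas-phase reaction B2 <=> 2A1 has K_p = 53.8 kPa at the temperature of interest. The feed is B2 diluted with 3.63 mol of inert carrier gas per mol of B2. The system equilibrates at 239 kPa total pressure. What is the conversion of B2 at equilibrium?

Basis: 1 mol B2 initially; let X = conversion of B2. Extent ξ = X.
Species balance: n_B2 = 1 − X; n_A1 = 2X; n_I = 3.63 (inert).
Summing: n_T = 4.63 + X.
Mole fractions y_i = n_i/n_T; K_p = p_A1^2 / (p_B2) with p_i = y_i·P.
Substituting and setting equal to 53.8 kPa gives a polynomial in X; the root in (0,1) is X = 0.409.

X = 0.409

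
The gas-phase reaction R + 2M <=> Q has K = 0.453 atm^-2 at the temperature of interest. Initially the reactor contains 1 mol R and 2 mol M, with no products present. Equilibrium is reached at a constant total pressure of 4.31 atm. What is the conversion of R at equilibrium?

Take 1 mol R as basis and let X be its fractional conversion, so ξ = X.
Species balance: n_R = 1 − X; n_M = 2 − 2X; n_Q = X.
Total moles n_T = 3 − 2X.
With p_i = (n_i/n_T)P, K = p_Q / (p_R p_M^2).
This yields a degree-3 equation in X; solving on (0,1), X = 0.615.

X = 0.615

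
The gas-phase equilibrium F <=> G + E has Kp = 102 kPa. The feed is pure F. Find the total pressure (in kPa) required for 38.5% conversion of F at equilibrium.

P = 586 kPa

Take 1 mol F as basis and let X be its fractional conversion, so ξ = X.
Mole table: n_F = 1 − X; n_G = X; n_E = X.
n_T = Σnᵢ = 1 + X.
Kp = p_G p_E / (p_F) with p_i = (n_i/n_T)·P.
At X = 0.385: the mole-fraction product g(X) = Π y_i^ν_i = 0.174. Since Kp = g(X)·P^{1}, P = (Kp/g)^(1/1) = (102/0.174)^(1/1) = 586 kPa.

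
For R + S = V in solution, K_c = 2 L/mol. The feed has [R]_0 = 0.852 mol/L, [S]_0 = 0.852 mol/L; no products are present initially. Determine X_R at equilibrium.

X = 0.473

Let X = conversion of R; extent ξ = 0.852·X mol/L.
Concentrations: [R] = 0.852 − 0.852X; [S] = 0.852 − 0.852X; [V] = 0.852X.
K_c = [V] / ([R] [S]).
Solving K_c = 2 for X ∈ (0,1): X = 0.473.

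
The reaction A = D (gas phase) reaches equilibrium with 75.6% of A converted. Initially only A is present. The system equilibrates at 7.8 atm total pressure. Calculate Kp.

Kp = 3.1

Let X = conversion of A (basis 1 mol A); extent of reaction ξ = X.
Mole table: n_A = 1 − X; n_D = X.
Since Δν = 0, n_T = 1 throughout.
At X = 0.756: n_A = 0.244, n_D = 0.756, n_T = 1.
p_i = (n_i/n_T)·P. Kp = p_D / (p_A) = 3.1.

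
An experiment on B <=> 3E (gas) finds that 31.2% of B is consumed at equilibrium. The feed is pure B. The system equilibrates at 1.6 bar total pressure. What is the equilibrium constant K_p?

Take 1 mol B as basis and let X be its fractional conversion, so ξ = X.
Species balance: n_B = 1 − X; n_E = 3X.
Total moles n_T = 1 + 2X.
At X = 0.312: n_B = 0.688, n_E = 0.936, n_T = 1.62.
p_i = (n_i/n_T)·P. K_p = p_E^3 / (p_B) = 1.16 bar^2.

K_p = 1.16 bar^2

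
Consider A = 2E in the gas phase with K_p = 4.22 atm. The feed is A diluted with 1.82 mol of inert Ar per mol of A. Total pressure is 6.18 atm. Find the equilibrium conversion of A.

Basis: 1 mol A initially; let X = conversion of A. Extent ξ = X.
Species balance: n_A = 1 − X; n_E = 2X; n_I = 1.82 (inert).
n_T = Σnᵢ = 2.82 + X.
Mole fractions y_i = n_i/n_T; K_p = p_E^2 / (p_A) with p_i = y_i·P.
Setting this equal to 4.22 atm and taking the physical root (0 < X < 1) gives X = 0.522.

X = 0.522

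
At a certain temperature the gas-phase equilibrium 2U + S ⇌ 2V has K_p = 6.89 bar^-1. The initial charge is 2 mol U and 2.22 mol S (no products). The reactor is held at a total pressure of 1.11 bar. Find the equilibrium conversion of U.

X = 0.647

Take 2 mol U as basis and let X be its fractional conversion, so ξ = X.
Species balance: n_U = 2 − 2X; n_S = 2.22 − X; n_V = 2X.
Total moles n_T = 4.22 − X.
Mole fractions y_i = n_i/n_T; K_p = p_V^2 / (p_U^2 p_S) with p_i = y_i·P.
This yields a degree-3 equation in X; solving on (0,1), X = 0.647.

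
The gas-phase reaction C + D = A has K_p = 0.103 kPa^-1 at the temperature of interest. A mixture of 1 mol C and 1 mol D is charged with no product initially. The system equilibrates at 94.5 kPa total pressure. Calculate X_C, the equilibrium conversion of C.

Basis: 1 mol C initially; let X = conversion of C. Extent ξ = X.
Mole table: n_C = 1 − X; n_D = 1 − X; n_A = X.
Total moles n_T = 2 − X.
Mole fractions y_i = n_i/n_T; K_p = p_A / (p_C p_D) with p_i = y_i·P.
Equating to 0.103 kPa^-1 and solving on 0 < X < 1: X = 0.695.

X = 0.695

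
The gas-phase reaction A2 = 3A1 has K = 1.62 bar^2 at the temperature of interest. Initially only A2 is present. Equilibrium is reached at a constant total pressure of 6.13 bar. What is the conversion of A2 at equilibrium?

Let X = conversion of A2 (basis 1 mol A2); extent of reaction ξ = X.
At extent ξ: n_A2 = 1 − X; n_A1 = 3X.
Total moles n_T = 1 + 2X.
With p_i = (n_i/n_T)P, K = p_A1^3 / (p_A2).
Setting this equal to 1.62 bar^2 and taking the physical root (0 < X < 1) gives X = 0.130.

X = 0.130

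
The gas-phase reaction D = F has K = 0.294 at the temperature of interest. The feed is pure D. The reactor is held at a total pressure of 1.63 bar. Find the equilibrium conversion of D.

X = 0.227

Let X = conversion of D (basis 1 mol D); extent of reaction ξ = X.
Species balance: n_D = 1 − X; n_F = X.
n_T stays at 1 (no change in mole number).
y_i = n_i/n_T, p_i = y_i·P. K = p_F / (p_D).
Substituting and setting equal to 0.294 gives a polynomial in X; the root in (0,1) is X = 0.227.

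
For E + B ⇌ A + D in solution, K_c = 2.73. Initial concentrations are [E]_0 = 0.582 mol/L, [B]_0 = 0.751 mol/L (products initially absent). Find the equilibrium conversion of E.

Let X = conversion of E; extent ξ = 0.582·X mol/L.
Concentrations: [E] = 0.582 − 0.582X; [B] = 0.751 − 0.582X; [A] = 0.582X; [D] = 0.582X.
K_c = [A] [D] / ([E] [B]).
This equals 2.73 at X = 0.698 (the root in 0 < X < 1).

X = 0.698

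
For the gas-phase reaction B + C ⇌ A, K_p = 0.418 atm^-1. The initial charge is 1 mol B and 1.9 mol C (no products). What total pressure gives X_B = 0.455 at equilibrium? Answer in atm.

P = 3.38 atm

Let X = conversion of B (basis 1 mol B); extent of reaction ξ = X.
Species balance: n_B = 1 − X; n_C = 1.9 − X; n_A = X.
Total moles n_T = 2.9 − X.
K_p = p_A / (p_B p_C) with p_i = (n_i/n_T)·P.
At X = 0.455: the mole-fraction product g(X) = Π y_i^ν_i = 1.413. Since K_p = g(X)·P^{-1}, P = (g/K_p)^(1/1) = (1.413/0.418)^(1/1) = 3.38 atm.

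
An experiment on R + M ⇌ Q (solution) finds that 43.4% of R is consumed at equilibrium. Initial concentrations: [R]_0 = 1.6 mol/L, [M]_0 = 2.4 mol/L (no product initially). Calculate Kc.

Let X = conversion of R.
Concentrations: [R] = 1.6 − 1.6X; [M] = 2.4 − 1.6X; [Q] = 1.6X.
At X = 0.434: [R] = 0.906, [M] = 1.71, [Q] = 0.694.
Kc = [Q] / ([R] [M]) = 0.45 L/mol.

Kc = 0.45 L/mol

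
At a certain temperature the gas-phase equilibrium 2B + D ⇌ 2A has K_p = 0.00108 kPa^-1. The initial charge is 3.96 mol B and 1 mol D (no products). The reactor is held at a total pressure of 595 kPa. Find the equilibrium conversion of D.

Take 1 mol D as basis and let X be its fractional conversion, so ξ = X.
Species balance: n_B = 3.96 − 2X; n_D = 1 − X; n_A = 2X.
Total moles n_T = 4.96 − X.
y_i = n_i/n_T, p_i = y_i·P. K_p = p_A^2 / (p_B^2 p_D).
Substituting and setting equal to 0.00108 kPa^-1 gives a polynomial in X; the root in (0,1) is X = 0.437.

X = 0.437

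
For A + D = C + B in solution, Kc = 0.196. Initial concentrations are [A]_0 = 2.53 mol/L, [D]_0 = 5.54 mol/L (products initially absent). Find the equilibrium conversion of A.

X = 0.439

Let X = conversion of A; extent ξ = 2.53·X mol/L.
Concentrations: [A] = 2.53 − 2.53X; [D] = 5.54 − 2.53X; [C] = 2.53X; [B] = 2.53X.
Kc = [C] [B] / ([A] [D]).
Setting equal to 0.196 and solving for X on (0,1) gives X = 0.439.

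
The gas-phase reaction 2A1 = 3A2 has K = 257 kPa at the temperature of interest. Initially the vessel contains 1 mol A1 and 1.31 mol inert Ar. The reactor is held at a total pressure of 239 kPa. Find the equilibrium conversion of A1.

Take 1 mol A1 as basis and let X be its fractional conversion, so ξ = 0.5X.
At extent ξ: n_A1 = 1 − X; n_A2 = 1.5X; n_I = 1.31 (inert).
n_T = Σnᵢ = 2.31 + 0.5X.
With p_i = (n_i/n_T)P, K = p_A2^3 / (p_A1^2).
Setting this equal to 257 kPa and taking the physical root (0 < X < 1) gives X = 0.550.

X = 0.550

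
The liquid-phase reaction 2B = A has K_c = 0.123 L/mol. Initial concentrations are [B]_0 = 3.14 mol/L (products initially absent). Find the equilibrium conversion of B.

X = 0.338

Let X = conversion of B; extent ξ = 3.14X/2 mol/L.
Concentrations: [B] = 3.14 − 3.14X; [A] = 1.57X.
K_c = [A] / ([B]^2).
Equating to 0.123 L/mol: the physical root is X = 0.338.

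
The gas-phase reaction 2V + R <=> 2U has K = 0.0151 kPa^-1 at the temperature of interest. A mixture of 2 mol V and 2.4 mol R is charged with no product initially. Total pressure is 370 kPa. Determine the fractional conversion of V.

Basis: 2 mol V initially; let X = conversion of V. Extent ξ = X.
At extent ξ: n_V = 2 − 2X; n_R = 2.4 − X; n_U = 2X.
Total moles n_T = 4.4 − X.
Mole fractions y_i = n_i/n_T; K = p_U^2 / (p_V^2 p_R) with p_i = y_i·P.
This yields a degree-3 equation in X; solving on (0,1), X = 0.619.

X = 0.619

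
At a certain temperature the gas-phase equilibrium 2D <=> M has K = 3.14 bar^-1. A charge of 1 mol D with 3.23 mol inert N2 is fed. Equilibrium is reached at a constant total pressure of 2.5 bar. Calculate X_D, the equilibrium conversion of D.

X = 0.610

Basis: 1 mol D initially; let X = conversion of D. Extent ξ = 0.5X.
Mole table: n_D = 1 − X; n_M = 0.5X; n_I = 3.23 (inert).
Total moles n_T = 4.23 − 0.5X.
Mole fractions y_i = n_i/n_T; K = p_M / (p_D^2) with p_i = y_i·P.
Setting this equal to 3.14 bar^-1 and taking the physical root (0 < X < 1) gives X = 0.610.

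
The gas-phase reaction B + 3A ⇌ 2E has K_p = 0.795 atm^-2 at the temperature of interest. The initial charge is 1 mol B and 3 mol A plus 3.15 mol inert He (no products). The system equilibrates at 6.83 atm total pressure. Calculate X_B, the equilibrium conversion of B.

Basis: 1 mol B initially; let X = conversion of B. Extent ξ = X.
Mole table: n_B = 1 − X; n_A = 3 − 3X; n_E = 2X; n_I = 3.15 (inert).
Total moles n_T = 7.15 − 2X.
With p_i = (n_i/n_T)P, K_p = p_E^2 / (p_B p_A^3).
This yields a degree-4 equation in X; solving on (0,1), X = 0.544.

X = 0.544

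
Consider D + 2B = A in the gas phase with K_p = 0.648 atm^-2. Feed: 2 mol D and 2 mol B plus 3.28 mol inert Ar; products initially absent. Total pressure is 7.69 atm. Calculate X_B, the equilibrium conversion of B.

Take 2 mol B as basis and let X be its fractional conversion, so ξ = X.
Species balance: n_D = 2 − X; n_B = 2 − 2X; n_A = X; n_I = 3.28 (inert).
Total moles n_T = 7.28 − 2X.
With p_i = (n_i/n_T)P, K_p = p_A / (p_D p_B^2).
Equating to 0.648 atm^-2 and solving on 0 < X < 1: X = 0.662.

X = 0.662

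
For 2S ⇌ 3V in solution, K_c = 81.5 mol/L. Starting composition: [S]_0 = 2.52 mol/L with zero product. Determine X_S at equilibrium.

Let X = conversion of S; extent ξ = 2.52X/2 mol/L.
Concentrations: [S] = 2.52 − 2.52X; [V] = 3.78X.
K_c = [V]^3 / ([S]^2).
Setting equal to 81.5 and solving for X on (0,1) gives X = 0.778.

X = 0.778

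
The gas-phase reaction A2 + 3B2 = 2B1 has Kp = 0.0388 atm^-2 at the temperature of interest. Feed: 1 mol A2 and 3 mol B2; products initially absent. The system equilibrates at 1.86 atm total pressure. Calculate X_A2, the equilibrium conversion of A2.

X = 0.177

Take 1 mol A2 as basis and let X be its fractional conversion, so ξ = X.
At extent ξ: n_A2 = 1 − X; n_B2 = 3 − 3X; n_B1 = 2X.
Summing: n_T = 4 − 2X.
Mole fractions y_i = n_i/n_T; Kp = p_B1^2 / (p_A2 p_B2^3) with p_i = y_i·P.
This yields a degree-4 equation in X; solving on (0,1), X = 0.177.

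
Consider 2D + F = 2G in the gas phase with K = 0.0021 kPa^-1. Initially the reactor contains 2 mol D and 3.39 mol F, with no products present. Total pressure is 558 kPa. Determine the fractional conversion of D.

X = 0.455

Take 2 mol D as basis and let X be its fractional conversion, so ξ = X.
Species balance: n_D = 2 − 2X; n_F = 3.39 − X; n_G = 2X.
n_T = Σnᵢ = 5.39 − X.
Mole fractions y_i = n_i/n_T; K = p_G^2 / (p_D^2 p_F) with p_i = y_i·P.
This yields a degree-3 equation in X; solving on (0,1), X = 0.455.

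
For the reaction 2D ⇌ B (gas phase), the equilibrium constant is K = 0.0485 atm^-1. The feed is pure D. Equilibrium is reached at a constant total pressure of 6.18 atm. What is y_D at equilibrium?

Basis: 1 mol D initially; let X = conversion of D. Extent ξ = 0.5X.
Mole table: n_D = 1 − X; n_B = 0.5X.
Total moles n_T = 1 − 0.5X.
Mole fractions y_i = n_i/n_T; K = p_B / (p_D^2) with p_i = y_i·P.
Setting this equal to 0.0485 atm^-1 and taking the physical root (0 < X < 1) gives X = 0.326.
Then n_D = 0.674, n_T = 0.837, so y_D = 0.806.

y_D = 0.806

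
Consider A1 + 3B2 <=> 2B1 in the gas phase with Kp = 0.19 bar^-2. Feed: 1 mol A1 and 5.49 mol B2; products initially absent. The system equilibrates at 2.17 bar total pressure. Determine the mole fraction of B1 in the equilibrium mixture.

y_B1 = 0.179

Take 1 mol A1 as basis and let X be its fractional conversion, so ξ = X.
At extent ξ: n_A1 = 1 − X; n_B2 = 5.49 − 3X; n_B1 = 2X.
n_T = Σnᵢ = 6.49 − 2X.
With p_i = (n_i/n_T)P, Kp = p_B1^2 / (p_A1 p_B2^3).
Equating to 0.19 bar^-2 and solving on 0 < X < 1: X = 0.492.
Then n_B1 = 0.984, n_T = 5.51, so y_B1 = 0.179.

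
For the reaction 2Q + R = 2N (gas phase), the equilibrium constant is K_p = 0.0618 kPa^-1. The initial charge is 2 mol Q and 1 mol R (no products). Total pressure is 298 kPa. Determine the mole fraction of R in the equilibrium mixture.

y_R = 0.156

Basis: 2 mol Q initially; let X = conversion of Q. Extent ξ = X.
Species balance: n_Q = 2 − 2X; n_R = 1 − X; n_N = 2X.
Summing: n_T = 3 − X.
With p_i = (n_i/n_T)P, K_p = p_N^2 / (p_Q^2 p_R).
Substituting and setting equal to 0.0618 kPa^-1 gives a polynomial in X; the root in (0,1) is X = 0.629.
Then n_R = 0.371, n_T = 2.37, so y_R = 0.156.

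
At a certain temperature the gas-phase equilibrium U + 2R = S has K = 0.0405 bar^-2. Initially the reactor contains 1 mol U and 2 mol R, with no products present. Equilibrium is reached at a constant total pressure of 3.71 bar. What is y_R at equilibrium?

y_R = 0.622

Take 1 mol U as basis and let X be its fractional conversion, so ξ = X.
Moles: n_U = 1 − X; n_R = 2 − 2X; n_S = X.
Summing: n_T = 3 − 2X.
y_i = n_i/n_T, p_i = y_i·P. K = p_S / (p_U p_R^2).
Substituting and setting equal to 0.0405 bar^-2 gives a polynomial in X; the root in (0,1) is X = 0.177.
Then n_R = 1.65, n_T = 2.65, so y_R = 0.622.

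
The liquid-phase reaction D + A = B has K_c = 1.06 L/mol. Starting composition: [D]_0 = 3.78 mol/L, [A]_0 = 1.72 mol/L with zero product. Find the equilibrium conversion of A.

Let X = conversion of A; extent ξ = 1.72·X mol/L.
Concentrations: [D] = 3.78 − 1.72X; [A] = 1.72 − 1.72X; [B] = 1.72X.
K_c = [B] / ([D] [A]).
This equals 1.06 at X = 0.728 (the root in 0 < X < 1).

X = 0.728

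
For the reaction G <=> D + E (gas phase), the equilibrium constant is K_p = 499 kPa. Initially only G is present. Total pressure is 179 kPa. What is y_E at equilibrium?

Basis: 1 mol G initially; let X = conversion of G. Extent ξ = X.
At extent ξ: n_G = 1 − X; n_D = X; n_E = X.
n_T = Σnᵢ = 1 + X.
Mole fractions y_i = n_i/n_T; K_p = p_D p_E / (p_G) with p_i = y_i·P.
Substituting and setting equal to 499 kPa gives a polynomial in X; the root in (0,1) is X = 0.858.
Then n_E = 0.858, n_T = 1.86, so y_E = 0.462.

y_E = 0.462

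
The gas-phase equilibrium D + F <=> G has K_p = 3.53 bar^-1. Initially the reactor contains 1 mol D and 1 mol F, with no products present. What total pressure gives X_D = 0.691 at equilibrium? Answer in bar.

Take 1 mol D as basis and let X be its fractional conversion, so ξ = X.
At extent ξ: n_D = 1 − X; n_F = 1 − X; n_G = X.
Total moles n_T = 2 − X.
K_p = p_G / (p_D p_F) with p_i = (n_i/n_T)·P.
At X = 0.691: the mole-fraction product g(X) = Π y_i^ν_i = 9.473. Since K_p = g(X)·P^{-1}, P = (g/K_p)^(1/1) = (9.473/3.53)^(1/1) = 2.68 bar.

P = 2.68 bar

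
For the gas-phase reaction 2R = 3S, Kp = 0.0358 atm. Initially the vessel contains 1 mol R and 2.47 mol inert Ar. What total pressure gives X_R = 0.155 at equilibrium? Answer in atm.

P = 7.22 atm

Basis: 1 mol R initially; let X = conversion of R. Extent ξ = 0.5X.
Moles: n_R = 1 − X; n_S = 1.5X; n_I = 2.47 (inert).
n_T = Σnᵢ = 3.47 + 0.5X.
Kp = p_S^3 / (p_R^2) with p_i = (n_i/n_T)·P.
At X = 0.155: the mole-fraction product g(X) = Π y_i^ν_i = 0.004962. Since Kp = g(X)·P^{1}, P = (Kp/g)^(1/1) = (0.0358/0.004962)^(1/1) = 7.22 atm.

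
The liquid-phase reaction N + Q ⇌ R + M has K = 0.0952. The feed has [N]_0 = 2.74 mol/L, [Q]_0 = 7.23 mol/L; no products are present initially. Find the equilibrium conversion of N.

Let X = conversion of N; extent ξ = 2.74·X mol/L.
Concentrations: [N] = 2.74 − 2.74X; [Q] = 7.23 − 2.74X; [R] = 2.74X; [M] = 2.74X.
K = [R] [M] / ([N] [Q]).
Equating to 0.0952: the physical root is X = 0.369.

X = 0.369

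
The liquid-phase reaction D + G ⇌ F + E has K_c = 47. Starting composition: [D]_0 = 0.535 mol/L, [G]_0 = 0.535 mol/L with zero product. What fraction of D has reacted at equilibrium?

Let X = conversion of D; extent ξ = 0.535·X mol/L.
Concentrations: [D] = 0.535 − 0.535X; [G] = 0.535 − 0.535X; [F] = 0.535X; [E] = 0.535X.
K_c = [F] [E] / ([D] [G]).
This equals 47 at X = 0.873 (the root in 0 < X < 1).

X = 0.873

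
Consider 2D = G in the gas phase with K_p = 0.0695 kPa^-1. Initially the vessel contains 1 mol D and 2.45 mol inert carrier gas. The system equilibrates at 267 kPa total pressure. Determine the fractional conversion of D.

Basis: 1 mol D initially; let X = conversion of D. Extent ξ = 0.5X.
Species balance: n_D = 1 − X; n_G = 0.5X; n_I = 2.45 (inert).
Summing: n_T = 3.45 − 0.5X.
With p_i = (n_i/n_T)P, K_p = p_G / (p_D^2).
Substituting and setting equal to 0.0695 kPa^-1 gives a polynomial in X; the root in (0,1) is X = 0.751.

X = 0.751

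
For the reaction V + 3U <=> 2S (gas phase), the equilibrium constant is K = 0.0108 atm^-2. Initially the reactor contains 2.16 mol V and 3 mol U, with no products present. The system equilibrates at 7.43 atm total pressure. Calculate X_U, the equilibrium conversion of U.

X = 0.330

Let X = conversion of U (basis 3 mol U); extent of reaction ξ = X.
Species balance: n_V = 2.16 − X; n_U = 3 − 3X; n_S = 2X.
n_T = Σnᵢ = 5.16 − 2X.
y_i = n_i/n_T, p_i = y_i·P. K = p_S^2 / (p_V p_U^3).
This yields a degree-4 equation in X; solving on (0,1), X = 0.330.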